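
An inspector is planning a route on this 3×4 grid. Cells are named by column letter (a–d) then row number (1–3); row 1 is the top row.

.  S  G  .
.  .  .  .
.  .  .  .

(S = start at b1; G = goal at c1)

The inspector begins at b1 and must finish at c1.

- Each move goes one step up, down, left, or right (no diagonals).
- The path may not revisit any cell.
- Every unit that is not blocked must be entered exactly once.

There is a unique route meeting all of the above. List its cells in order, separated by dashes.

Need to visit all 12 open cells exactly once, starting at b1 and ending at c1.
Route from b1: left 1 to a1, down 2 to a3, right 1 to b3, up 1 to b2, right 1 to c2, down 1 to c3, right 1 to d3, up 2 to d1, left 1 to c1 — 11 moves in all.
Check: all 12 open cells covered.

b1 - a1 - a2 - a3 - b3 - b2 - c2 - c3 - d3 - d2 - d1 - c1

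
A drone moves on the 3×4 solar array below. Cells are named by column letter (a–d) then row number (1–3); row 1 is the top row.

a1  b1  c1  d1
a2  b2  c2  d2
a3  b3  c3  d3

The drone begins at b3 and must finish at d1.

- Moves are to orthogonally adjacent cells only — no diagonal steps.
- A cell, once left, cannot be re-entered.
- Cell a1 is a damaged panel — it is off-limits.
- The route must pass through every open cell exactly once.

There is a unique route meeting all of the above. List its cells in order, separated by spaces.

Need to visit all 11 open cells exactly once, starting at b3 and ending at d1.
Route from b3: left to a3, up to a2, right to b2, up to b1, right to c1, 2× down (reaching c3), right to d3, 2× up (reaching d1) — 10 moves in all.
Check: all 11 open cells covered.

b3 a3 a2 b2 b1 c1 c2 c3 d3 d2 d1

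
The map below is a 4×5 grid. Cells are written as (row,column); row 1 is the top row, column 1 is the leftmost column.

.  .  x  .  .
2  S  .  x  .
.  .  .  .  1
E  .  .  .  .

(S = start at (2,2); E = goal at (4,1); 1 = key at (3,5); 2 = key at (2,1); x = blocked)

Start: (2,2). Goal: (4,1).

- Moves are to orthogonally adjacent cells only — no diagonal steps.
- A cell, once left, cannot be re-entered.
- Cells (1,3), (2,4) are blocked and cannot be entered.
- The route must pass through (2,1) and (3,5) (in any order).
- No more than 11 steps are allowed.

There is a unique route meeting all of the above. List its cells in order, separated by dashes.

The 11-move cap with required stops at (2,1), (3,5) leaves no slack for detours.
Route from (2,2): left to (2,1), down to (3,1), 4× right (reaching (3,5)), down to (4,5), 4× left (reaching (4,1)) — 11 moves in all.
Check: all required cells visited; 11 ≤ 11 moves.

(2,2) - (2,1) - (3,1) - (3,2) - (3,3) - (3,4) - (3,5) - (4,5) - (4,4) - (4,3) - (4,2) - (4,1)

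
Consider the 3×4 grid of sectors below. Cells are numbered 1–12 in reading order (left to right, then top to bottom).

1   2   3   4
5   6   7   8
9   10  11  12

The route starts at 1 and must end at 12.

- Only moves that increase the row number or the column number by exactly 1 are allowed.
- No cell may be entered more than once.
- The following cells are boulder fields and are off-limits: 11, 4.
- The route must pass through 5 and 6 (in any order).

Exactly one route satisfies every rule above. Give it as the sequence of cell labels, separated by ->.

1 -> 5 -> 6 -> 7 -> 8 -> 12

Moves only go right or down, so the column and row indices never decrease.
Route from 1: down 1 to 5, right 3 to 8, down 1 to 12 — 5 moves in all.
Check: all required cells visited.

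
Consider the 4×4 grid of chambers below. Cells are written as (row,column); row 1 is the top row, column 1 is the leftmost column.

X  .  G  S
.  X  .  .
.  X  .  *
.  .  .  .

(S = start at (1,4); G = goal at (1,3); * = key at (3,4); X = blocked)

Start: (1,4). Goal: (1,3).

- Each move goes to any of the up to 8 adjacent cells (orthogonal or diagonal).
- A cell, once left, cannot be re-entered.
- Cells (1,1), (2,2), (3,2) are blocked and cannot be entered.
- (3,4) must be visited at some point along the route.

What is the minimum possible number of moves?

4

Any route passes through (3,4) somewhere between (1,4) and (1,3). Summing Chebyshev distances along the two legs ((1,4) → (3,4) → (1,3)) gives a lower bound of 2 + 2 = 4 moves.
A route of 4 moves achieves this: (1,4) → (2,3) → (3,4) → (2,4) → (1,3).
Since 4 matches the lower bound, it is optimal.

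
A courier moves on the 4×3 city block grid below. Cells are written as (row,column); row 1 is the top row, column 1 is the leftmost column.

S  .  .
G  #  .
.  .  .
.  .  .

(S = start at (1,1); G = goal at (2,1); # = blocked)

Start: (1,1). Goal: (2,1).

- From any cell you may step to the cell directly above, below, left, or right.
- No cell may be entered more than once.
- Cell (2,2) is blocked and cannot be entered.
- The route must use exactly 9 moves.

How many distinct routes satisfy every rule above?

3

Need simple routes of exactly 9 moves from (1,1) to (2,1) (Manhattan distance 1, so 4 moves are spent on a detour and 4 undoing it).
Enumerating: (1,1) (1,2) (1,3) (2,3) (3,3) (4,3) (4,2) (3,2) (3,1) (2,1) | (1,1) (1,2) (1,3) (2,3) (3,3) (4,3) (4,2) (4,1) (3,1) (2,1) | (1,1) (1,2) (1,3) (2,3) (3,3) (3,2) (4,2) (4,1) (3,1) (2,1).
That gives 3 routes.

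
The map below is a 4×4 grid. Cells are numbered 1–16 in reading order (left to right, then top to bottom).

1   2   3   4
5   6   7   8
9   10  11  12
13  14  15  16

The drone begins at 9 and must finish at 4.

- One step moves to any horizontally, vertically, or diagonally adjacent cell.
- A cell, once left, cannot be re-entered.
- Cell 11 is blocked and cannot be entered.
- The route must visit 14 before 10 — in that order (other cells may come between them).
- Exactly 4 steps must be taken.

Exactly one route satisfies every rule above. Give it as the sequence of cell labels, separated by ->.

9 -> 14 -> 10 -> 7 -> 4

The waypoints must appear in the order 14, 10, with no cell reused.
Route from 9: down-right to 14, up to 10, 2× up-right (reaching 4) — 4 moves in all.
Check: order respected (14 at step 1, 10 at step 2); 4 moves as required.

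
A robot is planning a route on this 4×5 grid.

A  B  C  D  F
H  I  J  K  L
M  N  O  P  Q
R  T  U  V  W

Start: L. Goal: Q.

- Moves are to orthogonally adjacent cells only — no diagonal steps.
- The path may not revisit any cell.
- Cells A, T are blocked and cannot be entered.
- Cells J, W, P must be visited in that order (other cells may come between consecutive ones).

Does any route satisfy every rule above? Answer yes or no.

Ignoring the required order, 24 revisit-free routes from L to Q pass through all of J, W, and P; the waypoint orders that occur are J → P → W (24) — never J → W → P.

no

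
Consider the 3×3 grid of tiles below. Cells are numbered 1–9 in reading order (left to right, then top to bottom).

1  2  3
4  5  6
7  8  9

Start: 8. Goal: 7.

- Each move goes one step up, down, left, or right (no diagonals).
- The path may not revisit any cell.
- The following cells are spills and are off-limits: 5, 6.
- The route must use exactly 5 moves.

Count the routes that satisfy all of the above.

Need simple routes of exactly 5 moves from 8 to 7 (Manhattan distance 1, so 2 moves are spent on a detour and 2 undoing it).
No route satisfies every constraint, so the count is 0.

0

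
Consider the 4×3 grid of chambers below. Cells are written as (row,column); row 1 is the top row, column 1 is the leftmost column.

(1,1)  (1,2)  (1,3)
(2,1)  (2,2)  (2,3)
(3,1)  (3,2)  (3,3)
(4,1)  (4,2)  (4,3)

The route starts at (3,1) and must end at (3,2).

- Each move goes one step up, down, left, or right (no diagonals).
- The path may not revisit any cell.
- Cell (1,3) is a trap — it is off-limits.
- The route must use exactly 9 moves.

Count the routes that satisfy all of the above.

1

Need simple routes of exactly 9 moves from (3,1) to (3,2) (Manhattan distance 1, so 4 moves are spent on a detour and 4 undoing it).
Enumerating: (3,1) (2,1) (1,1) (1,2) (2,2) (2,3) (3,3) (4,3) (4,2) (3,2).
That gives 1 route.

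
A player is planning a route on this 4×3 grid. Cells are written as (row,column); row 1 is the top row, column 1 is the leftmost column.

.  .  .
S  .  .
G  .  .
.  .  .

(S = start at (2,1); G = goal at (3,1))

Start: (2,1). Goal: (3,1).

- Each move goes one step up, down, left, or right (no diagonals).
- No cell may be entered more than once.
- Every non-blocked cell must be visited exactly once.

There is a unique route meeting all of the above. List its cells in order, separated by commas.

(2,1), (1,1), (1,2), (1,3), (2,3), (2,2), (3,2), (3,3), (4,3), (4,2), (4,1), (3,1)

Need to visit all 12 open cells exactly once, starting at (2,1) and ending at (3,1).
Cell (4,1) has only two open neighbours ((3,1) and (4,2)), so the path must pass straight through it: one of those is the cell it's entered from and the other is where it exits.
Route from (2,1): up to (1,1), 2× right (reaching (1,3)), down to (2,3), left to (2,2), down to (3,2), right to (3,3), down to (4,3), 2× left (reaching (4,1)), up to (3,1) — 11 moves in all.
Check: all 12 open cells covered.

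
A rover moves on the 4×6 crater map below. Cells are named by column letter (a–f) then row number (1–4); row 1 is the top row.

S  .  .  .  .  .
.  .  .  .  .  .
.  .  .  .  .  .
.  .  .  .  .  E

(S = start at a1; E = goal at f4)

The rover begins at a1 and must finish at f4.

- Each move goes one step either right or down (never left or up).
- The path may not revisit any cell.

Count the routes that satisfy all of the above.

56

A right/down-only route from a1 to f4 makes exactly 3 down-moves and 5 right-moves in some order.
With no other constraints that would be C(8,3) = 56 routes.
That gives 56 routes.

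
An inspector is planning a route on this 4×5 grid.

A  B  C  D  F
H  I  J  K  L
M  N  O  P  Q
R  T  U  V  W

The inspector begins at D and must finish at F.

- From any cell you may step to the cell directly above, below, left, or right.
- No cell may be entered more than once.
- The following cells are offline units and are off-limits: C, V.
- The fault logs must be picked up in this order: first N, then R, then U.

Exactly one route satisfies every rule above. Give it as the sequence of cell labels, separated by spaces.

D K J I N M R T U O P Q L F

The waypoints must appear in the order N, R, U, with no cell reused.
Route from D: down to K, 2× left (reaching I), down to N, left to M, down to R, 2× right (reaching U), up to O, 2× right (reaching Q), 2× up (reaching F) — 13 moves in all.
Check: order respected (N at step 4, R at step 6, U at step 8).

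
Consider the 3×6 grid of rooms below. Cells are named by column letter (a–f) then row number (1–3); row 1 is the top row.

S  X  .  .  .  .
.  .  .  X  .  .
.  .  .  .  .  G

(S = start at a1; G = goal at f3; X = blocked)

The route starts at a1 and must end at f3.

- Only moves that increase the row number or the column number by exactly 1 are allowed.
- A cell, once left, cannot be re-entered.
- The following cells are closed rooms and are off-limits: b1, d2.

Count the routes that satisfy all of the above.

A right/down-only route from a1 to f3 makes exactly 2 down-moves and 5 right-moves in some order.
With no other constraints that would be C(7,2) = 21 routes.
Subtract routes through each blocked cell (inclusion–exclusion for overlaps): − through b1: 15 − through d2: 12 + through b1&d2: 9 → 3.
That gives 3 routes.

3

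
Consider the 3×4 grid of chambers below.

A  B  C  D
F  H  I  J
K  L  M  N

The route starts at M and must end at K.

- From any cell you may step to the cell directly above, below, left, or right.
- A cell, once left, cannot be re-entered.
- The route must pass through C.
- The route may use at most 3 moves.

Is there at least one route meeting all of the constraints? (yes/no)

Even ignoring the no-revisit rule, getting from M to K via C needs at least 2 + 4 = 6 moves (Manhattan distance per leg), which exceeds the 3-move limit.

no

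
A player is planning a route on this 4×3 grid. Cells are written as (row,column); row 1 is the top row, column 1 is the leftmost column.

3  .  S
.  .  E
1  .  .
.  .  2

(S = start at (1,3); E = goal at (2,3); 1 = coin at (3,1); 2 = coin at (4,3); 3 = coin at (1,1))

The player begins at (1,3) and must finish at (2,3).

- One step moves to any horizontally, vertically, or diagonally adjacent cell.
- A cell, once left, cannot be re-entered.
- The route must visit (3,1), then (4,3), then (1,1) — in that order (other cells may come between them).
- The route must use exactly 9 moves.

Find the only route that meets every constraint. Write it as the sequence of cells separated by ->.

The waypoints must appear in the order (3,1), (4,3), (1,1), with no cell reused.
Route from (1,3): 2× down-left (reaching (3,1)), down-right to (4,2), right to (4,3), 2× up-left (reaching (2,1)), up to (1,1), right to (1,2), down-right to (2,3) — 9 moves in all.
Check: order respected (1 at step 2, 2 at step 4, 3 at step 7); 9 moves as required.

(1,3) -> (2,2) -> (3,1) -> (4,2) -> (4,3) -> (3,2) -> (2,1) -> (1,1) -> (1,2) -> (2,3)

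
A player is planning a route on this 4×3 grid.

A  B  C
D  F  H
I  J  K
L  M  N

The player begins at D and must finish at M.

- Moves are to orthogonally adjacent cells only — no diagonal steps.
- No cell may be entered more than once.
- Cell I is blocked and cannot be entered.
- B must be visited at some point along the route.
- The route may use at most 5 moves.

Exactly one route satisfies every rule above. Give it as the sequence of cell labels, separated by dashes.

D - A - B - F - J - M

The budget equals the shortest possible length, so every move has to be on a shortest route through the required cells.
Route from D: up to A, right to B, 3× down (reaching M) — 5 moves in all.
Check: all required cells visited; 5 ≤ 5 moves.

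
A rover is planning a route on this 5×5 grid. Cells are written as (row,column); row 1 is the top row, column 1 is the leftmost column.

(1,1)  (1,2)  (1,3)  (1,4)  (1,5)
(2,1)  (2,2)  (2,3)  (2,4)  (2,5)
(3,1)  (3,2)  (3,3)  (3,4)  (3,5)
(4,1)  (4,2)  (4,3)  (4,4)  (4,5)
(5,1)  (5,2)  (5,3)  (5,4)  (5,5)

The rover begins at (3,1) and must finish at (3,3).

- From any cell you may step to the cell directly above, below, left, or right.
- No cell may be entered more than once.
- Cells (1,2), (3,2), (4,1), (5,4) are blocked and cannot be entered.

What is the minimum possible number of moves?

4

The Manhattan distance from (3,1) to (3,3) is |3−3| + |1−3| = 2, so at least 2 moves are needed.
That bound ignores the blocked cells. Measuring each leg by the fewest moves that actually steer around them ((3,1)→(3,3): 4) raises the lower bound to 4.
A route of 4 moves exists: (3,1) → (2,1) → (2,2) → (2,3) → (3,3).
Since 4 matches that lower bound, it is optimal.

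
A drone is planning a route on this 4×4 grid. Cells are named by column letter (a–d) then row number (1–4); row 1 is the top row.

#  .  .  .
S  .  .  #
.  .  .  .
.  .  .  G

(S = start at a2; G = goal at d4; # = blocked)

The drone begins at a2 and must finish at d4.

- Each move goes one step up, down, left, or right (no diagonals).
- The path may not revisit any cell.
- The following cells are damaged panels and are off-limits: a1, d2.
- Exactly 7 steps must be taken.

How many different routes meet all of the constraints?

11

Need simple routes of exactly 7 moves from a2 to d4 (Manhattan distance 5, so 1 moves are spent on a detour and 1 undoing it).
Branch systematically from the start, pruning whenever the remaining move budget drops below the Manhattan distance to d4 or differs from it in parity. Grouping the completions by first move — via a3: 6; via b2: 5 — and summing: 6 + 5 = 11.
That gives 11 routes.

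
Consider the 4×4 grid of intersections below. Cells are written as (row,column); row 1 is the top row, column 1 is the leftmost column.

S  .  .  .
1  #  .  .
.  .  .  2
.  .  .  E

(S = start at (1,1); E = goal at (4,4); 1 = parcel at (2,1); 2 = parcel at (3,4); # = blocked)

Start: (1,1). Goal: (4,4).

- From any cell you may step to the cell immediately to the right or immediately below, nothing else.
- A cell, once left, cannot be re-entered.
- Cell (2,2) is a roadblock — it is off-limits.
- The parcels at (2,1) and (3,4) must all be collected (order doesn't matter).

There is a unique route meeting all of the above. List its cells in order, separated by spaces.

(1,1) (2,1) (3,1) (3,2) (3,3) (3,4) (4,4)

Moves only go right or down, so the column and row indices never decrease.
Route from (1,1): down 2 to (3,1), right 3 to (3,4), down 1 to (4,4) — 6 moves in all.
Check: all required cells visited.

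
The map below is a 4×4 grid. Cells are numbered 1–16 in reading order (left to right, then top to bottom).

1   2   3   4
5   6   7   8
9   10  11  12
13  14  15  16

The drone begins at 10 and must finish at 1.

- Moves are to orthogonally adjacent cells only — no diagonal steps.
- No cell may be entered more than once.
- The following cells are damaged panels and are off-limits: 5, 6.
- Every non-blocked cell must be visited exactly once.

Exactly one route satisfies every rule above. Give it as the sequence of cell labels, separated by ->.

Need to visit all 14 open cells exactly once, starting at 10 and ending at 1.
Cell 13 has only two open neighbours (9 and 14), so the path must pass straight through it: one of those is the cell it's entered from and the other is where it exits.
Route from 10: left to 9, down to 13, 3× right (reaching 16), up to 12, left to 11, up to 7, right to 8, up to 4, 3× left (reaching 1) — 13 moves in all.
Check: all 14 open cells covered.

10 -> 9 -> 13 -> 14 -> 15 -> 16 -> 12 -> 11 -> 7 -> 8 -> 4 -> 3 -> 2 -> 1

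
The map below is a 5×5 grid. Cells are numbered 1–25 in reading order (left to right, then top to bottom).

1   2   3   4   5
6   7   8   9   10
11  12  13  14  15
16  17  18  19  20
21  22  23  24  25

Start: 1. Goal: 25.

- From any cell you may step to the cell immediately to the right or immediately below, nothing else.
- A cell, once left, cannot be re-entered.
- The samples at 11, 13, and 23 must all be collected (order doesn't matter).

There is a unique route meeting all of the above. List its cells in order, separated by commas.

1, 6, 11, 12, 13, 18, 23, 24, 25

Moves only go right or down, so the column and row indices never decrease.
Route from 1: 2× down (reaching 11), 2× right (reaching 13), 2× down (reaching 23), 2× right (reaching 25) — 8 moves in all.
Check: all required cells visited.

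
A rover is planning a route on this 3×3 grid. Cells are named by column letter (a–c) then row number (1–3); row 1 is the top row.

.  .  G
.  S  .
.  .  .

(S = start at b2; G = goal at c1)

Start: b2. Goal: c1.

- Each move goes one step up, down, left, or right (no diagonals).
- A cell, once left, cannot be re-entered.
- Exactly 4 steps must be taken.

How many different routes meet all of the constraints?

Need simple routes of exactly 4 moves from b2 to c1 (Manhattan distance 2, so 1 moves are spent on a detour and 1 undoing it).
Enumerating: b2 b3 c3 c2 c1 | b2 a2 a1 b1 c1.
That gives 2 routes.

2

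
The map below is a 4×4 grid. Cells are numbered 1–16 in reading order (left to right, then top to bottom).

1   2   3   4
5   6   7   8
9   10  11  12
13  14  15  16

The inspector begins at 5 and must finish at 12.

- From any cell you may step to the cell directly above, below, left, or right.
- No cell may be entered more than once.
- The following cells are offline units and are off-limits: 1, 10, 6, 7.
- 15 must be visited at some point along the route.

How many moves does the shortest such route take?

Any route passes through 15 somewhere between 5 and 12. Summing Manhattan distances along the two legs (5 → 15 → 12) gives a lower bound of 4 + 2 = 6 moves.
A route of 6 moves achieves this: 5 → 9 → 13 → 14 → 15 → 11 → 12.
Since 6 matches the lower bound, it is optimal.

6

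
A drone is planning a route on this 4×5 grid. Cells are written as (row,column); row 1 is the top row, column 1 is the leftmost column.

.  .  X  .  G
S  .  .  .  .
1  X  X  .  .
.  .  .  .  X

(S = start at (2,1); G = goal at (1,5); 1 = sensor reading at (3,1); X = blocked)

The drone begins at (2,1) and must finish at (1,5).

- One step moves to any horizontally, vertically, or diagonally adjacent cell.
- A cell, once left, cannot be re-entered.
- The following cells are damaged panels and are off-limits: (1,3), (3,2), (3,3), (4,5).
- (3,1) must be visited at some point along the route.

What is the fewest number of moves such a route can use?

5

Any route passes through (3,1) somewhere between (2,1) and (1,5). Summing Chebyshev distances along the two legs ((2,1) → (3,1) → (1,5)) gives a lower bound of 1 + 4 = 5 moves.
A route of 5 moves achieves this: (2,1) → (3,1) → (2,2) → (2,3) → (1,4) → (1,5).
Since 5 matches the lower bound, it is optimal.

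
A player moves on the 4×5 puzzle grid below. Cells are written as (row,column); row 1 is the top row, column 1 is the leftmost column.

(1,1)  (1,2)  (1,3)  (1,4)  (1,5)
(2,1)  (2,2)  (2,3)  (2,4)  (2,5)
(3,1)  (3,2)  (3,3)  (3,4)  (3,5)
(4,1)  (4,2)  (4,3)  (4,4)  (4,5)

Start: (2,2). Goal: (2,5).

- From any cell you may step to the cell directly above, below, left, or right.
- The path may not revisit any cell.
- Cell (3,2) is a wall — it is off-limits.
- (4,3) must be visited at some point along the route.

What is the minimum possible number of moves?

7

Any route passes through (4,3) somewhere between (2,2) and (2,5). Summing Manhattan distances along the two legs ((2,2) → (4,3) → (2,5)) gives a lower bound of 3 + 4 = 7 moves.
A route of 7 moves achieves this: (2,2) → (2,3) → (3,3) → (4,3) → (4,4) → (3,4) → (2,4) → (2,5).
Since 7 matches the lower bound, it is optimal.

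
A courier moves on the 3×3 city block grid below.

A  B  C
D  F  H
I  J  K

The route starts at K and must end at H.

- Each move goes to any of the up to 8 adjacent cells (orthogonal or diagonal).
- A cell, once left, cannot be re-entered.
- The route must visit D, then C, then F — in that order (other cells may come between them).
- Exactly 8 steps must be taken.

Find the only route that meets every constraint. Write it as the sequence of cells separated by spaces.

The waypoints must appear in the order D, C, F, with no cell reused.
Route from K: 2× left (reaching I), 2× up (reaching A), 2× right (reaching C), down-left to F, right to H — 8 moves in all.
Check: order respected (D at step 3, C at step 6, F at step 7); 8 moves as required.

K J I D A B C F H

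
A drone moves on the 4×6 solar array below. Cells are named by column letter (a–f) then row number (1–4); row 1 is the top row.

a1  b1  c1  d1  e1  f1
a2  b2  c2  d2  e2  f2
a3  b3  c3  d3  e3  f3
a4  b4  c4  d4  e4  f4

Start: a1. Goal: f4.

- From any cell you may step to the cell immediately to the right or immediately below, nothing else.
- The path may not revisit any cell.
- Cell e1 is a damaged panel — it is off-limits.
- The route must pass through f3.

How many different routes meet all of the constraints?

18

A right/down-only route from a1 to f4 makes exactly 3 down-moves and 5 right-moves in some order.
With no other constraints that would be C(8,3) = 56 routes.
Split at f3 and multiply the segment counts (each segment already excludes blocked cells): a1→f3: 18; f3→f4: 1; product = 18.
That gives 18 routes.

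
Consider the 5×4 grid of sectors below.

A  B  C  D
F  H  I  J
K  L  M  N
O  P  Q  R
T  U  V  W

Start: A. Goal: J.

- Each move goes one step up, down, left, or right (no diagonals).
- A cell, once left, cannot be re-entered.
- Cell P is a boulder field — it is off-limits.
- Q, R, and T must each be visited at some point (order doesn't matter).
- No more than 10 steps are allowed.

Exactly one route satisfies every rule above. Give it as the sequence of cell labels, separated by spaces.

A F K O T U V Q R N J

The 10-move cap with required stops at Q, R, T leaves no slack for detours.
Route from A: down 4 to T, right 2 to V, up 1 to Q, right 1 to R, up 2 to J — 10 moves in all.
Check: all required cells visited; 10 ≤ 10 moves.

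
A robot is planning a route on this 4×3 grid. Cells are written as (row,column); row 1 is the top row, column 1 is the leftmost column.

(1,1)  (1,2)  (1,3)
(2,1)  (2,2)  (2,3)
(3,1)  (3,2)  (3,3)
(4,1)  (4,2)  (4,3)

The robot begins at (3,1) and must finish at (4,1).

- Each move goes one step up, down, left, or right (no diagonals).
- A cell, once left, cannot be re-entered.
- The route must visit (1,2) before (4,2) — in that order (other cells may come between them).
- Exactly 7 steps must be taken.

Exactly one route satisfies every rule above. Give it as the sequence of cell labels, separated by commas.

(3,1), (2,1), (1,1), (1,2), (2,2), (3,2), (4,2), (4,1)

The waypoints must appear in the order (1,2), (4,2), with no cell reused.
Route from (3,1): up 2 to (1,1), right 1 to (1,2), down 3 to (4,2), left 1 to (4,1) — 7 moves in all.
Check: order respected ((1,2) at step 3, (4,2) at step 6); 7 moves as required.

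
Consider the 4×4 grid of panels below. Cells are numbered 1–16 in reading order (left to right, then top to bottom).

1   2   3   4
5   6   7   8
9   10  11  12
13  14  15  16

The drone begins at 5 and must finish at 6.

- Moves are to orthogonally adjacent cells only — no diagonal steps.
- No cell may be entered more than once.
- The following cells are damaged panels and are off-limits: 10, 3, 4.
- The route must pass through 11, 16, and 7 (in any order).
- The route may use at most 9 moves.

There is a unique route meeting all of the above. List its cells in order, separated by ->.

The 9-move cap with required stops at 11, 16, 7 leaves no slack for detours.
Route from 5: down 2 to 13, right 3 to 16, up 1 to 12, left 1 to 11, up 1 to 7, left 1 to 6 — 9 moves in all.
Check: all required cells visited; 9 ≤ 9 moves.

5 -> 9 -> 13 -> 14 -> 15 -> 16 -> 12 -> 11 -> 7 -> 6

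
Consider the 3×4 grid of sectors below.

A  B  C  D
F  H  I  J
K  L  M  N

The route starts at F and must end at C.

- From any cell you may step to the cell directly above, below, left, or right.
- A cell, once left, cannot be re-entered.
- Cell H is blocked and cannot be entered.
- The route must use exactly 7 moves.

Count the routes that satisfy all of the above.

3

Need simple routes of exactly 7 moves from F to C (Manhattan distance 3, so 2 moves are spent on a detour and 2 undoing it).
Enumerating: F K L M I J D C | F K L M N J D C | F K L M N J I C.
That gives 3 routes.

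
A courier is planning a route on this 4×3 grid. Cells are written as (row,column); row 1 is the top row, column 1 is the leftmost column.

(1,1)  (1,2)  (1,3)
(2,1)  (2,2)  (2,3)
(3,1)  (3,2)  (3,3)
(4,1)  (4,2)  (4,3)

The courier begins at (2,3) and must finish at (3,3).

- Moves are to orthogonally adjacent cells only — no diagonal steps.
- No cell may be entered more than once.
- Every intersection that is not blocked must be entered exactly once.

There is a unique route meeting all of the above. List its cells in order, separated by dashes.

(2,3) - (1,3) - (1,2) - (1,1) - (2,1) - (2,2) - (3,2) - (3,1) - (4,1) - (4,2) - (4,3) - (3,3)

Need to visit all 12 open cells exactly once, starting at (2,3) and ending at (3,3).
Cell (1,3) has only two open neighbours ((2,3) and (1,2)), so the path must pass straight through it: one of those is the cell it's entered from and the other is where it exits.
Route from (2,3): up 1 to (1,3), left 2 to (1,1), down 1 to (2,1), right 1 to (2,2), down 1 to (3,2), left 1 to (3,1), down 1 to (4,1), right 2 to (4,3), up 1 to (3,3) — 11 moves in all.
Check: all 12 open cells covered.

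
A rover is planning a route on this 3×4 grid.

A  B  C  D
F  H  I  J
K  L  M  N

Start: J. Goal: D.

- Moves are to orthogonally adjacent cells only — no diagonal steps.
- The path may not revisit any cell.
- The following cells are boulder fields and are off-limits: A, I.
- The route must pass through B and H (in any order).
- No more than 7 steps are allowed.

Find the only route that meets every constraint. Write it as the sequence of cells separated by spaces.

J N M L H B C D

Any route must reach B and H and still end at D within 7 moves, so the order of the required stops is forced.
Route from J: down to N, 2× left (reaching L), 2× up (reaching B), 2× right (reaching D) — 7 moves in all.
Check: all required cells visited; 7 ≤ 7 moves.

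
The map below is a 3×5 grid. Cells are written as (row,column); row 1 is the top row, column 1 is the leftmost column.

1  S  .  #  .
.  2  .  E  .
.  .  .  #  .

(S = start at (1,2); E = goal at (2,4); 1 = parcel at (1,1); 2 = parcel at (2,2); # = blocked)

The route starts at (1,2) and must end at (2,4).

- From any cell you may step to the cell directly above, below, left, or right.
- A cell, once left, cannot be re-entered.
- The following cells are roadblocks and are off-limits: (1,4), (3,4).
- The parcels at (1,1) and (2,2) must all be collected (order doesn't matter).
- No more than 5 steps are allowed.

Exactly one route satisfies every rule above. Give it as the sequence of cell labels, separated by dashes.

(1,2) - (1,1) - (2,1) - (2,2) - (2,3) - (2,4)

The budget equals the shortest possible length, so every move has to be on a shortest route through the required cells.
Route from (1,2): left to (1,1), down to (2,1), 3× right (reaching (2,4)) — 5 moves in all.
Check: all required cells visited; 5 ≤ 5 moves.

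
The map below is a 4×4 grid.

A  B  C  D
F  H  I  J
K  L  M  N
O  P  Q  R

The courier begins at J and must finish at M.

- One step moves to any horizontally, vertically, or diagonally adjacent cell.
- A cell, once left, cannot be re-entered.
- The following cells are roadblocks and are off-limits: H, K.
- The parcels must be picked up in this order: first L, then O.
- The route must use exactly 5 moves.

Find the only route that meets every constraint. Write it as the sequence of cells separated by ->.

J -> I -> L -> O -> P -> M

The waypoints must appear in the order L, O, with no cell reused.
Route from J: left 1 to I, down-left 2 to O, right 1 to P, up-right 1 to M — 5 moves in all.
Check: order respected (L at step 2, O at step 3); 5 moves as required.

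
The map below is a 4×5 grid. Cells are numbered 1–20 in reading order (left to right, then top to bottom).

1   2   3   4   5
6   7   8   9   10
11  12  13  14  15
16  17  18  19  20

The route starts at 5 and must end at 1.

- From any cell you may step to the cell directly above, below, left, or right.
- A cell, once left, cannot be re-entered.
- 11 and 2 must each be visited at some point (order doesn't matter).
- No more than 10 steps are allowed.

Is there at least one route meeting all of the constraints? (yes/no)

One route that works: 5 → 4 → 3 → 2 → 7 → 12 → 11 → 6 → 1.

yes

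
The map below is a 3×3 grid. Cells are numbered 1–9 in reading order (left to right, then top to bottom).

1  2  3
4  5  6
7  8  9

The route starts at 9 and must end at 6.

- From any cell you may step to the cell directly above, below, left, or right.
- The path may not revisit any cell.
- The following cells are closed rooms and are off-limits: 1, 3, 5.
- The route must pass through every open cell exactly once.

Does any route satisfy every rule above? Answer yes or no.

no

Cell 4 has only one open neighbour but is neither the start nor the goal, so a Hamiltonian route would have to both enter and leave it through the same neighbour — impossible without revisiting.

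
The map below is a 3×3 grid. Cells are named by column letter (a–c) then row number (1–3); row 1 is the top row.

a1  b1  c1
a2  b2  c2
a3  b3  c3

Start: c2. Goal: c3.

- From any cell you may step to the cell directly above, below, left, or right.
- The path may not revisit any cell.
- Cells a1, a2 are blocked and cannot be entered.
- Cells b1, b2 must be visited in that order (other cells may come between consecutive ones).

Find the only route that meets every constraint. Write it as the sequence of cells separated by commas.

The waypoints must appear in the order b1, b2, with no cell reused.
Route from c2: up 1 to c1, left 1 to b1, down 2 to b3, right 1 to c3 — 5 moves in all.
Check: order respected (b1 at step 2, b2 at step 3).

c2, c1, b1, b2, b3, c3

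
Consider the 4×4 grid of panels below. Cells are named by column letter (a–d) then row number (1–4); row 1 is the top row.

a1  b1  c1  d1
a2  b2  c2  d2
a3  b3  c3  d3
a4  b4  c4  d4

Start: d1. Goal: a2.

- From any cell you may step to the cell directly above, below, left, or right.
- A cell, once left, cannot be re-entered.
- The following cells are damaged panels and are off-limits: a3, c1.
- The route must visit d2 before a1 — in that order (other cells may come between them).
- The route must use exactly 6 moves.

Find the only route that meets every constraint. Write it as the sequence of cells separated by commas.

The waypoints must appear in the order d2, a1, with no cell reused.
Route from d1: down 1 to d2, left 2 to b2, up 1 to b1, left 1 to a1, down 1 to a2 — 6 moves in all.
Check: order respected (d2 at step 1, a1 at step 5); 6 moves as required.

d1, d2, c2, b2, b1, a1, a2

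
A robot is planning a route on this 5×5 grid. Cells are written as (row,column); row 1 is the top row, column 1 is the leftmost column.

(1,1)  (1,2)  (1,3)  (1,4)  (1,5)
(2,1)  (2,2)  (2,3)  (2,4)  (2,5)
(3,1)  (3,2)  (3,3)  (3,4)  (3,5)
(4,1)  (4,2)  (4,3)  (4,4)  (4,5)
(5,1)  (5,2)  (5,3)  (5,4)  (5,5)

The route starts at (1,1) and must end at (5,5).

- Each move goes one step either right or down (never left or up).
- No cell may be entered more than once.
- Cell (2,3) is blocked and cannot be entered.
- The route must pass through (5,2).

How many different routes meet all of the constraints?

5

A right/down-only route from (1,1) to (5,5) makes exactly 4 down-moves and 4 right-moves in some order.
With no other constraints that would be C(8,4) = 70 routes.
Split at (5,2) and multiply the segment counts (each segment already excludes blocked cells): (1,1)→(5,2): 5; (5,2)→(5,5): 1; product = 5.
That gives 5 routes.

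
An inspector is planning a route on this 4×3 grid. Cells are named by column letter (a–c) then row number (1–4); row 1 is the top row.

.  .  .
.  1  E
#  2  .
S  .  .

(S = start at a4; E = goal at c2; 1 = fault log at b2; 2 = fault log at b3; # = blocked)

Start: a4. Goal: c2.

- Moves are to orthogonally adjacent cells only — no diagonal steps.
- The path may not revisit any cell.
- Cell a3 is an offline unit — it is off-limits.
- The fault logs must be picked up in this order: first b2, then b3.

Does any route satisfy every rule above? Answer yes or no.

Ignoring the required order, 6 revisit-free routes from a4 to c2 pass through all of b2 and b3; the waypoint orders that occur are b3 → b2 (6) — never b2 → b3.

no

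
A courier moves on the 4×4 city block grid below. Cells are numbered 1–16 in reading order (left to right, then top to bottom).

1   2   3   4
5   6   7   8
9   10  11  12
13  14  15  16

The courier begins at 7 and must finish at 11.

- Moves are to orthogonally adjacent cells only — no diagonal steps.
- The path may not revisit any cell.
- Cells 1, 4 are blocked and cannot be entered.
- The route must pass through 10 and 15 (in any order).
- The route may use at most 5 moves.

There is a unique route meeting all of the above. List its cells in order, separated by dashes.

7 - 6 - 10 - 14 - 15 - 11

The budget equals the shortest possible length, so every move has to be on a shortest route through the required cells.
Route from 7: left 1 to 6, down 2 to 14, right 1 to 15, up 1 to 11 — 5 moves in all.
Check: all required cells visited; 5 ≤ 5 moves.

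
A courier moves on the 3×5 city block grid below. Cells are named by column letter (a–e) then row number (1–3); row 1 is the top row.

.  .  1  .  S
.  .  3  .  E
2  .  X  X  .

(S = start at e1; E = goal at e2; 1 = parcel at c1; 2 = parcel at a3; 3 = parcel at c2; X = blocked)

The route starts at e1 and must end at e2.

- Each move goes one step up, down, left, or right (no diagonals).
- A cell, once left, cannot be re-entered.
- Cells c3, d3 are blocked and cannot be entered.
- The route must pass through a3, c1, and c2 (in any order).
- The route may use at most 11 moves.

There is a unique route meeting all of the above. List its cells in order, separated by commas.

The 11-move cap with required stops at a3, c1, c2 leaves no slack for detours.
Route from e1: 4× left (reaching a1), 2× down (reaching a3), right to b3, up to b2, 3× right (reaching e2) — 11 moves in all.
Check: all required cells visited; 11 ≤ 11 moves.

e1, d1, c1, b1, a1, a2, a3, b3, b2, c2, d2, e2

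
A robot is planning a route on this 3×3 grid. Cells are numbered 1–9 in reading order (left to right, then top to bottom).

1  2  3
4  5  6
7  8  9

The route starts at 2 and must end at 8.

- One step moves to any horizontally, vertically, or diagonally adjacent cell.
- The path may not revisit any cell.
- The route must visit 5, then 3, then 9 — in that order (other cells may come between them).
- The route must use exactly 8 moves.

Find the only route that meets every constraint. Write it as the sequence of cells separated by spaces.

2 1 4 7 5 3 6 9 8

The waypoints must appear in the order 5, 3, 9, with no cell reused.
Route from 2: left to 1, 2× down (reaching 7), 2× up-right (reaching 3), 2× down (reaching 9), left to 8 — 8 moves in all.
Check: order respected (5 at step 4, 3 at step 5, 9 at step 7); 8 moves as required.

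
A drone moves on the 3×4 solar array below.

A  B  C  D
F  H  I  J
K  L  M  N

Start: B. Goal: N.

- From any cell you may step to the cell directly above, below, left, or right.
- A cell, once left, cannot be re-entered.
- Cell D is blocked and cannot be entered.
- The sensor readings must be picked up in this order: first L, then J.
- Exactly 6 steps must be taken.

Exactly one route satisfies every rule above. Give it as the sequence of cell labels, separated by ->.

The waypoints must appear in the order L, J, with no cell reused.
Route from B: 2× down (reaching L), right to M, up to I, right to J, down to N — 6 moves in all.
Check: order respected (L at step 2, J at step 5); 6 moves as required.

B -> H -> L -> M -> I -> J -> N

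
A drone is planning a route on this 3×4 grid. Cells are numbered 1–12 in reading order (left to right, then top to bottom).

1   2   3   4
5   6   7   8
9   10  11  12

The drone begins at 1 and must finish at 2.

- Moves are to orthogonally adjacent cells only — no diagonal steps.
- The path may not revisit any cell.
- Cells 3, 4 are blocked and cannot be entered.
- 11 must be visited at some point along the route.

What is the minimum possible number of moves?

Any route passes through 11 somewhere between 1 and 2. Summing Manhattan distances along the two legs (1 → 11 → 2) gives a lower bound of 4 + 3 = 7 moves.
A route of 7 moves achieves this: 1 → 5 → 9 → 10 → 11 → 7 → 6 → 2.
Since 7 matches the lower bound, it is optimal.

7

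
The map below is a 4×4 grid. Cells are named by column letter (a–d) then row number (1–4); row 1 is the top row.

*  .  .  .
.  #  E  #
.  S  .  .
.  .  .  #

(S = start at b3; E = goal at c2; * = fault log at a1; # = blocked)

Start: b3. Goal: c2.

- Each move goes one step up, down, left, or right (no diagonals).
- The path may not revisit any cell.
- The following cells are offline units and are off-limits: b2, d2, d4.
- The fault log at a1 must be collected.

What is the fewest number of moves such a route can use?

Any route passes through a1 somewhere between b3 and c2. Summing Manhattan distances along the two legs (b3 → a1 → c2) gives a lower bound of 3 + 3 = 6 moves.
A route of 6 moves achieves this: b3 → a3 → a2 → a1 → b1 → c1 → c2.
Since 6 matches the lower bound, it is optimal.

6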